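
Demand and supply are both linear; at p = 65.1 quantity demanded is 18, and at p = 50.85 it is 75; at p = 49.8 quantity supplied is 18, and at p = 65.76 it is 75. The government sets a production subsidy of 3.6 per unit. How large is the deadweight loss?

12.23

Demand slope = (50.85 − 65.1)/(75 − 18) = −0.25, so p = 69.6 − 0.25q.
Supply slope = (65.76 − 49.8)/(75 − 18) = 0.28, so p = 44.76 + 0.28q.
Competitive equilibrium: 69.6 − 0.25q = 44.76 + 0.28q → q* = 46.8679, p* = 57.883.
The subsidy lowers effective supply by 3.6: p = 41.16 + 0.28q.
New quantity: 69.6 − 0.25q = 41.16 + 0.28q → q' = 53.6604.
Overproduction Δq = 53.6604 − 46.8679 = 6.7925; wedge = subsidy = 3.6.
The triangle = ½ × 6.7925 × 3.6 = 12.23.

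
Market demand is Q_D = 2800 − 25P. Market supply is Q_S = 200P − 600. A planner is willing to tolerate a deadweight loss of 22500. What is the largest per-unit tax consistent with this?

45

In inverse form: demand P = 112 − 0.04Q, supply P = 3 + 0.005Q.
Competitive equilibrium: 112 − 0.04Q = 3 + 0.005Q → Q* = 2422.2222, P* = 15.1111.
A tax t gives ΔQ = t/0.045 and wedge t, so DWL = t²/0.09.
t²/0.09 = 22500 → t² = 2025 → t = 45.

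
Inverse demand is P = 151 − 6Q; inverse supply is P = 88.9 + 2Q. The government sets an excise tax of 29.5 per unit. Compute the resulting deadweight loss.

Competitive equilibrium: 151 − 6Q = 88.9 + 2Q → Q* = 7.7625, P* = 104.425.
With the tax, the buyer price exceeds the seller price by 29.5: (151 − 6Q) − (88.9 + 2Q) = 29.5 → Q' = 4.075.
ΔQ = 7.7625 − 4.075 = 3.6875; the wedge equals the tax, 29.5.
Welfare loss = ½ × 3.6875 × 29.5 = 54.39.

54.39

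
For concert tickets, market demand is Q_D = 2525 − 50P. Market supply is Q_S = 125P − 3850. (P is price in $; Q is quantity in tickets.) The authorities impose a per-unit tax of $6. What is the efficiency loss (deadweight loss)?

In inverse form: demand P = 50.5 − 0.02Q, supply P = 30.8 + 0.008Q.
Competitive equilibrium: 50.5 − 0.02Q = 30.8 + 0.008Q → Q* = 703.5714, P* = 36.4286.
With the tax, the buyer price exceeds the seller price by 6: (50.5 − 0.02Q) − (30.8 + 0.008Q) = 6 → Q' = 489.2857.
ΔQ = 703.5714 − 489.2857 = 214.2857; the wedge equals the tax, 6.
The triangle = ½ × 214.2857 × 6 = $642.86.

$642.86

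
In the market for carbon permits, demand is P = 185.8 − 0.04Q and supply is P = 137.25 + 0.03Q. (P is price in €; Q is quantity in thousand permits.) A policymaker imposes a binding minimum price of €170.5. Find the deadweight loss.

Competitive equilibrium: 185.8 − 0.04Q = 137.25 + 0.03Q → Q* = 693.5714, P* = 158.0571.
At the floor P = 170.5, quantity demanded = (185.8 − 170.5)/0.04 = 382.5.
Sellers' marginal cost at Q' = 382.5: 137.25 + 0.03·382.5 = 148.725.
ΔQ = 693.5714 − 382.5 = 311.0714; wedge = 170.5 − 148.725 = 21.775.
DWL = ½ × 311.0714 × 21.775 = €3386.79 thousand.

€3386.79 thousand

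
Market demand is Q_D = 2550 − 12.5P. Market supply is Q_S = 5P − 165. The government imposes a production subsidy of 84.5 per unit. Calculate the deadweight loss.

In inverse form: demand P = 204 − 0.08Q, supply P = 33 + 0.2Q.
Competitive equilibrium: 204 − 0.08Q = 33 + 0.2Q → Q* = 610.7143, P* = 155.1429.
The subsidy lowers effective supply by 84.5: P = 0.2Q − 51.5.
New quantity: 204 − 0.08Q = 0.2Q − 51.5 → Q' = 912.5.
Overproduction ΔQ = 912.5 − 610.7143 = 301.7857; wedge = subsidy = 84.5.
Welfare loss = ½ × 301.7857 × 84.5 = 12750.45.

12750.45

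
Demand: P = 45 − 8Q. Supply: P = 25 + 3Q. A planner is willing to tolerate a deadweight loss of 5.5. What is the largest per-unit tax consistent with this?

11

Competitive equilibrium: 45 − 8Q = 25 + 3Q → Q* = 1.8182, P* = 30.4545.
A tax t gives ΔQ = t/11 and wedge t, so DWL = t²/22.
t²/22 = 5.5 → t² = 121 → t = 11.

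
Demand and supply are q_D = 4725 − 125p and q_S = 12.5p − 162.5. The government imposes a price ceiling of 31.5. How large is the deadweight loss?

In inverse form: demand p = 37.8 − 0.008q, supply p = 13 + 0.08q.
Competitive equilibrium: 37.8 − 0.008q = 13 + 0.08q → q* = 281.8182, p* = 35.5455.
At the ceiling p = 31.5, quantity supplied = (31.5 − 13)/0.08 = 231.25.
Willingness to pay at q' = 231.25: 37.8 − 0.008·231.25 = 35.95.
Δq = 281.8182 − 231.25 = 50.5682; wedge = 35.95 − 31.5 = 4.45.
The triangle = ½ × 50.5682 × 4.45 = 112.51.

112.51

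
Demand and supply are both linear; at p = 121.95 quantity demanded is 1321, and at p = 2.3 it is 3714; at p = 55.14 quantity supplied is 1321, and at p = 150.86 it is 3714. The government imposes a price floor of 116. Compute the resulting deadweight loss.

Demand slope = (2.3 − 121.95)/(3714 − 1321) = −0.05, so p = 188 − 0.05q.
Supply slope = (150.86 − 55.14)/(3714 − 1321) = 0.04, so p = 2.3 + 0.04q.
Competitive equilibrium: 188 − 0.05q = 2.3 + 0.04q → q* = 2063.3333, p* = 84.8333.
At the floor p = 116, quantity demanded = (188 − 116)/0.05 = 1440.
Sellers' marginal cost at q' = 1440: 2.3 + 0.04·1440 = 59.9.
Δq = 2063.3333 − 1440 = 623.3333; wedge = 116 − 59.9 = 56.1.
Welfare loss = ½ × 623.3333 × 56.1 = 17484.50.

17484.50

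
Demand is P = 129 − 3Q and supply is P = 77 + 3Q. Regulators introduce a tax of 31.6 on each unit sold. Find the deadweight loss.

Competitive equilibrium: 129 − 3Q = 77 + 3Q → Q* = 8.6667, P* = 103.
With the tax, the buyer price exceeds the seller price by 31.6: (129 − 3Q) − (77 + 3Q) = 31.6 → Q' = 3.4.
ΔQ = 8.6667 − 3.4 = 5.2667; the wedge equals the tax, 31.6.
The triangle = ½ × 5.2667 × 31.6 = 83.21.

83.21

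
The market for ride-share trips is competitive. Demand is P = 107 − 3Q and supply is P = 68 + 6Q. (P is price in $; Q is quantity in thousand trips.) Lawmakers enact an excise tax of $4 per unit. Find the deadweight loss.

$0.89 thousand

Competitive equilibrium: 107 − 3Q = 68 + 6Q → Q* = 4.3333, P* = 94.
With the tax, the buyer price exceeds the seller price by 4: (107 − 3Q) − (68 + 6Q) = 4 → Q' = 3.8889.
ΔQ = 4.3333 − 3.8889 = 0.4444; the wedge equals the tax, 4.
Welfare loss = ½ × 0.4444 × 4 = $0.89 thousand.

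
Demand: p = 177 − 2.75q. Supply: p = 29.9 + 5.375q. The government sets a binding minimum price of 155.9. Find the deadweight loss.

442.10

Competitive equilibrium: 177 − 2.75q = 29.9 + 5.375q → q* = 18.1046, p* = 127.2123.
At the floor p = 155.9, quantity demanded = (177 − 155.9)/2.75 = 7.6727.
Sellers' marginal cost at q' = 7.6727: 29.9 + 5.375·7.6727 = 71.1408.
Δq = 18.1046 − 7.6727 = 10.4319; wedge = 155.9 − 71.1408 = 84.7592.
DWL = ½ × 10.4319 × 84.7592 = 442.10.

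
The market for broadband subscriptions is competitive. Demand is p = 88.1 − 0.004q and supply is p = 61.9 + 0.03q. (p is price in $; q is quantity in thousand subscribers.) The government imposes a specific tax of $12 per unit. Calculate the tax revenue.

Competitive equilibrium: 88.1 − 0.004q = 61.9 + 0.03q → q* = 770.58824, p* = 85.01765.
With the tax, the buyer price exceeds the seller price by 12: (88.1 − 0.004q) − (61.9 + 0.03q) = 12 → q' = 417.64706.
Tax revenue = 12 × 417.64706 = $5011.76 thousand.

$5011.76 thousand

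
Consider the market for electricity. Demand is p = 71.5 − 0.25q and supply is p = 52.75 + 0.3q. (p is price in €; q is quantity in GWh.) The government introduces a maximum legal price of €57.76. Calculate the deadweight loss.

€83.17

Competitive equilibrium: 71.5 − 0.25q = 52.75 + 0.3q → q* = 34.0909, p* = 62.9773.
At the ceiling p = 57.76, quantity supplied = (57.76 − 52.75)/0.3 = 16.7.
Willingness to pay at q' = 16.7: 71.5 − 0.25·16.7 = 67.325.
Δq = 34.0909 − 16.7 = 17.3909; wedge = 67.325 − 57.76 = 9.565.
The triangle = ½ × 17.3909 × 9.565 = €83.17.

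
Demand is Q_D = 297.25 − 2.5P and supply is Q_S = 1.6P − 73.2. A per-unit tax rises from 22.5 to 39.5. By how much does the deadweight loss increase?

In inverse form: demand P = 118.9 − 0.4Q, supply P = 45.75 + 0.625Q.
Competitive equilibrium: 118.9 − 0.4Q = 45.75 + 0.625Q → Q* = 71.3659, P* = 90.3537.
For a per-unit tax t: ΔQ = t/1.025, so DWL = ½·t·(t/1.025) = t²/2.05.
At t = 22.5: DWL = 246.951. At t = 39.5: DWL = 761.098.
Increase = 761.098 − 246.951 = 514.15.

514.15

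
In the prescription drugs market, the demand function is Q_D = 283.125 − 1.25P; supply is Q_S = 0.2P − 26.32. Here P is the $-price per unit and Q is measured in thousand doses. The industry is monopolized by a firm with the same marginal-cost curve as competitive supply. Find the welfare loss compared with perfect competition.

$11.41 thousand

In inverse form: demand P = 226.5 − 0.8Q, supply P = 131.6 + 5Q.
Competitive equilibrium: 226.5 − 0.8Q = 131.6 + 5Q → Q* = 16.3621, P* = 213.4103.
Marginal revenue: MR = 226.5 − 1.6Q. Set MR = MC: 226.5 − 1.6Q = 131.6 + 5Q → Q_m = 14.3788.
Price P_m = 226.5 − 0.8·14.3788 = 214.997; MC(Q_m) = 131.6 + 5·14.3788 = 203.494.
Competitive Q* = 16.3621, so ΔQ = 1.9833; wedge = 214.997 − 203.494 = 11.503.
Welfare loss = ½ × 1.9833 × 11.503 = $11.41 thousand.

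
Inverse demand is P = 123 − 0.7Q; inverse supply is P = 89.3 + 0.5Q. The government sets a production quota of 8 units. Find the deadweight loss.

242

Competitive equilibrium: 123 − 0.7Q = 89.3 + 0.5Q → Q* = 28.0833, P* = 103.3417.
At Q = 8: demand price = 123 − 0.7·8 = 117.4; supply price = 89.3 + 0.5·8 = 93.3.
ΔQ = 28.0833 − 8 = 20.0833; wedge = 117.4 − 93.3 = 24.1.
Deadweight loss = ½ × 20.0833 × 24.1 = 242.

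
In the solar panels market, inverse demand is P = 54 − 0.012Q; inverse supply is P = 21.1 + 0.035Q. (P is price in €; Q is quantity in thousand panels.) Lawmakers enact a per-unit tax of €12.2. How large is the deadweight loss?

€1583.40 thousand

Competitive equilibrium: 54 − 0.012Q = 21.1 + 0.035Q → Q* = 700, P* = 45.6.
With the tax, the buyer price exceeds the seller price by 12.2: (54 − 0.012Q) − (21.1 + 0.035Q) = 12.2 → Q' = 440.4255.
ΔQ = 700 − 440.4255 = 259.5745; the wedge equals the tax, 12.2.
The triangle = ½ × 259.5745 × 12.2 = €1583.40 thousand.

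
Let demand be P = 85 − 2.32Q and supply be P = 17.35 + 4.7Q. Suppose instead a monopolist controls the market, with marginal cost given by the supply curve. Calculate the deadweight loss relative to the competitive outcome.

20.11

Competitive equilibrium: 85 − 2.32Q = 17.35 + 4.7Q → Q* = 9.6368, P* = 62.6427.
Marginal revenue: MR = 85 − 4.64Q. Set MR = MC: 85 − 4.64Q = 17.35 + 4.7Q → Q_m = 7.243.
Price P_m = 85 − 2.32·7.243 = 68.1962; MC(Q_m) = 17.35 + 4.7·7.243 = 51.3921.
Competitive Q* = 9.6368, so ΔQ = 2.3938; wedge = 68.1962 − 51.3921 = 16.8041.
Deadweight loss = ½ × 2.3938 × 16.8041 = 20.11.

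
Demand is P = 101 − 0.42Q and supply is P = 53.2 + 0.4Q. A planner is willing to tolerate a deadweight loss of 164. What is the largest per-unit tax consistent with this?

Competitive equilibrium: 101 − 0.42Q = 53.2 + 0.4Q → Q* = 58.2927, P* = 76.5171.
A tax t gives ΔQ = t/0.82 and wedge t, so DWL = t²/1.64.
t²/1.64 = 164 → t² = 268.96 → t = 16.4.

16.4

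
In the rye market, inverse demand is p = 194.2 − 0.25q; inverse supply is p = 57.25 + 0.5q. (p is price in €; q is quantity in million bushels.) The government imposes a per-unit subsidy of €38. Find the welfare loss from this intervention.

€962.67 million

Competitive equilibrium: 194.2 − 0.25q = 57.25 + 0.5q → q* = 182.6, p* = 148.55.
The subsidy lowers effective supply by 38: p = 19.25 + 0.5q.
New quantity: 194.2 − 0.25q = 19.25 + 0.5q → q' = 233.2667.
Overproduction Δq = 233.2667 − 182.6 = 50.6667; wedge = subsidy = 38.
DWL = ½ × 50.6667 × 38 = €962.67 million.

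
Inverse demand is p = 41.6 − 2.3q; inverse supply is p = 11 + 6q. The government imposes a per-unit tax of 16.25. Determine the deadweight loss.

Competitive equilibrium: 41.6 − 2.3q = 11 + 6q → q* = 3.6867, p* = 33.1205.
With the tax, the buyer price exceeds the seller price by 16.25: (41.6 − 2.3q) − (11 + 6q) = 16.25 → q' = 1.7289.
Δq = 3.6867 − 1.7289 = 1.9578; the wedge equals the tax, 16.25.
Deadweight loss = ½ × 1.9578 × 16.25 = 15.91.

15.91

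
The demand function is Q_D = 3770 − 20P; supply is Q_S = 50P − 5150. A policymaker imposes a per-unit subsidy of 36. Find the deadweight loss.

9257.14

In inverse form: demand P = 188.5 − 0.05Q, supply P = 103 + 0.02Q.
Competitive equilibrium: 188.5 − 0.05Q = 103 + 0.02Q → Q* = 1221.4286, P* = 127.4286.
The subsidy lowers effective supply by 36: P = 67 + 0.02Q.
New quantity: 188.5 − 0.05Q = 67 + 0.02Q → Q' = 1735.7143.
Overproduction ΔQ = 1735.7143 − 1221.4286 = 514.2857; wedge = subsidy = 36.
Welfare loss = ½ × 514.2857 × 36 = 9257.14.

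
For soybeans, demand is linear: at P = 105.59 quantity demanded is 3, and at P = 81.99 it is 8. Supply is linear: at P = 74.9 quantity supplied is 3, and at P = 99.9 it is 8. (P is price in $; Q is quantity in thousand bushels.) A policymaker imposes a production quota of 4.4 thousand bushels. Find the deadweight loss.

Demand slope = (81.99 − 105.59)/(8 − 3) = −4.72, so P = 119.75 − 4.72Q.
Supply slope = (99.9 − 74.9)/(8 − 3) = 5, so P = 59.9 + 5Q.
Competitive equilibrium: 119.75 − 4.72Q = 59.9 + 5Q → Q* = 6.1574, P* = 90.687.
At Q = 4.4: demand price = 119.75 − 4.72·4.4 = 98.982; supply price = 59.9 + 5·4.4 = 81.9.
ΔQ = 6.1574 − 4.4 = 1.7574; wedge = 98.982 − 81.9 = 17.082.
Deadweight loss = ½ × 1.7574 × 17.082 = $15.01 thousand.

$15.01 thousand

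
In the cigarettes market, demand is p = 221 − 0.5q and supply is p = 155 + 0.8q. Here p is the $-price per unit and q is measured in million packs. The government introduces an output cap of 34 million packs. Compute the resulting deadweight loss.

$182.78 million

Competitive equilibrium: 221 − 0.5q = 155 + 0.8q → q* = 50.7692, p* = 195.6154.
At q = 34: demand price = 221 − 0.5·34 = 204; supply price = 155 + 0.8·34 = 182.2.
Δq = 50.7692 − 34 = 16.7692; wedge = 204 − 182.2 = 21.8.
Deadweight loss = ½ × 16.7692 × 21.8 = $182.78 million.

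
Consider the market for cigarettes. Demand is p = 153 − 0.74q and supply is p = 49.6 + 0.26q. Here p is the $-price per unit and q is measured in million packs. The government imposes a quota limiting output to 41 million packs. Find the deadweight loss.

$1946.88 million

Competitive equilibrium: 153 − 0.74q = 49.6 + 0.26q → q* = 103.4, p* = 76.484.
At q = 41: demand price = 153 − 0.74·41 = 122.66; supply price = 49.6 + 0.26·41 = 60.26.
Δq = 103.4 − 41 = 62.4; wedge = 122.66 − 60.26 = 62.4.
Welfare loss = ½ × 62.4 × 62.4 = $1946.88 million.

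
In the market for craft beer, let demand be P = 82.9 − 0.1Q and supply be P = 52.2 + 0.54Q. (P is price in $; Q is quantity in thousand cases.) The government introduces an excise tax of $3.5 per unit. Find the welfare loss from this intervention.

$9.57 thousand

Competitive equilibrium: 82.9 − 0.1Q = 52.2 + 0.54Q → Q* = 47.9688, P* = 78.1031.
With the tax, the buyer price exceeds the seller price by 3.5: (82.9 − 0.1Q) − (52.2 + 0.54Q) = 3.5 → Q' = 42.5.
ΔQ = 47.9688 − 42.5 = 5.4688; the wedge equals the tax, 3.5.
DWL = ½ × 5.4688 × 3.5 = $9.57 thousand.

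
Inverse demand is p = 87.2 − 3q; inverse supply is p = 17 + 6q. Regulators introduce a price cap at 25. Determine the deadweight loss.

Competitive equilibrium: 87.2 − 3q = 17 + 6q → q* = 7.8, p* = 63.8.
At the ceiling p = 25, quantity supplied = (25 − 17)/6 = 1.3333.
Willingness to pay at q' = 1.3333: 87.2 − 3·1.3333 = 83.2001.
Δq = 7.8 − 1.3333 = 6.4667; wedge = 83.2001 − 25 = 58.2001.
The triangle = ½ × 6.4667 × 58.2001 = 188.18.

188.18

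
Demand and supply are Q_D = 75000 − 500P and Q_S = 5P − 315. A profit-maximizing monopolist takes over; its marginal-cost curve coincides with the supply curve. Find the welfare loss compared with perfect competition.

1.80

In inverse form: demand P = 150 − 0.002Q, supply P = 63 + 0.2Q.
Competitive equilibrium: 150 − 0.002Q = 63 + 0.2Q → Q* = 430.6931, P* = 149.1386.
Marginal revenue: MR = 150 − 0.004Q. Set MR = MC: 150 − 0.004Q = 63 + 0.2Q → Q_m = 426.4706.
Price P_m = 150 − 0.002·426.4706 = 149.1471; MC(Q_m) = 63 + 0.2·426.4706 = 148.2941.
Competitive Q* = 430.6931, so ΔQ = 4.2225; wedge = 149.1471 − 148.2941 = 0.853.
Deadweight loss = ½ × 4.2225 × 0.853 = 1.80.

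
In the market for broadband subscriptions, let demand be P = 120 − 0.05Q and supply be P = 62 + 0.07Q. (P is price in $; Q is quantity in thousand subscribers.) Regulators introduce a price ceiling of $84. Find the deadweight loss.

$1714.63 thousand

Competitive equilibrium: 120 − 0.05Q = 62 + 0.07Q → Q* = 483.33333, P* = 95.83333.
At the ceiling P = 84, quantity supplied = (84 − 62)/0.07 = 314.28571.
Willingness to pay at Q' = 314.28571: 120 − 0.05·314.28571 = 104.28571.
ΔQ = 483.33333 − 314.28571 = 169.04762; wedge = 104.28571 − 84 = 20.28571.
Welfare loss = ½ × 169.04762 × 20.28571 = $1714.63 thousand.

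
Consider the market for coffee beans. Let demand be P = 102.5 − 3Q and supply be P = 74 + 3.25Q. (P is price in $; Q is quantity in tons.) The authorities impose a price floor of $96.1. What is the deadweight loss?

Competitive equilibrium: 102.5 − 3Q = 74 + 3.25Q → Q* = 4.56, P* = 88.82.
At the floor P = 96.1, quantity demanded = (102.5 − 96.1)/3 = 2.1333.
Sellers' marginal cost at Q' = 2.1333: 74 + 3.25·2.1333 = 80.9332.
ΔQ = 4.56 − 2.1333 = 2.4267; wedge = 96.1 − 80.9332 = 15.1668.
Deadweight loss = ½ × 2.4267 × 15.1668 = $18.40.

$18.40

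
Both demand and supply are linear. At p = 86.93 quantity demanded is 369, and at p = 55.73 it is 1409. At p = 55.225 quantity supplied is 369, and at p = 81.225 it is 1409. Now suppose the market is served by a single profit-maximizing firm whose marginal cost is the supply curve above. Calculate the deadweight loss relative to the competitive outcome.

3062.09

Demand slope = (55.73 − 86.93)/(1409 − 369) = −0.03, so p = 98 − 0.03q.
Supply slope = (81.225 − 55.225)/(1409 − 369) = 0.025, so p = 46 + 0.025q.
Competitive equilibrium: 98 − 0.03q = 46 + 0.025q → q* = 945.45455, p* = 69.63636.
Marginal revenue: MR = 98 − 0.06q. Set MR = MC: 98 − 0.06q = 46 + 0.025q → q_m = 611.76471.
Price p_m = 98 − 0.03·611.76471 = 79.64706; MC(q_m) = 46 + 0.025·611.76471 = 61.29412.
Competitive q* = 945.45455, so Δq = 333.68984; wedge = 79.64706 − 61.29412 = 18.35294.
Welfare loss = ½ × 333.68984 × 18.35294 = 3062.09.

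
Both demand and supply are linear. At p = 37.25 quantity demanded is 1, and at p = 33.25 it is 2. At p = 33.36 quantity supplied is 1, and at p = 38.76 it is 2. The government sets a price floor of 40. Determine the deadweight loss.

5.70

Demand slope = (33.25 − 37.25)/(2 − 1) = −4, so p = 41.25 − 4q.
Supply slope = (38.76 − 33.36)/(2 − 1) = 5.4, so p = 27.96 + 5.4q.
Competitive equilibrium: 41.25 − 4q = 27.96 + 5.4q → q* = 1.4138, p* = 35.5947.
At the floor p = 40, quantity demanded = (41.25 − 40)/4 = 0.3125.
Sellers' marginal cost at q' = 0.3125: 27.96 + 5.4·0.3125 = 29.6475.
Δq = 1.4138 − 0.3125 = 1.1013; wedge = 40 − 29.6475 = 10.3525.
DWL = ½ × 1.1013 × 10.3525 = 5.70.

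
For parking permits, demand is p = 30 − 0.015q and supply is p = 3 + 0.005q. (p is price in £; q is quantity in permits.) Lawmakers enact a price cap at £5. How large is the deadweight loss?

Competitive equilibrium: 30 − 0.015q = 3 + 0.005q → q* = 1350, p* = 9.75.
At the ceiling p = 5, quantity supplied = (5 − 3)/0.005 = 400.
Willingness to pay at q' = 400: 30 − 0.015·400 = 24.
Δq = 1350 − 400 = 950; wedge = 24 − 5 = 19.
Deadweight loss = ½ × 950 × 19 = £9025.

£9025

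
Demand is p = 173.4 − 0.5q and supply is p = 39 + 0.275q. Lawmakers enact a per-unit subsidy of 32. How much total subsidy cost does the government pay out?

Competitive equilibrium: 173.4 − 0.5q = 39 + 0.275q → q* = 173.4194, p* = 86.6903.
The subsidy lowers effective supply by 32: p = 7 + 0.275q.
New quantity: 173.4 − 0.5q = 7 + 0.275q → q' = 214.7097.
Total subsidy cost = 32 × 214.7097 = 6870.71.

6870.71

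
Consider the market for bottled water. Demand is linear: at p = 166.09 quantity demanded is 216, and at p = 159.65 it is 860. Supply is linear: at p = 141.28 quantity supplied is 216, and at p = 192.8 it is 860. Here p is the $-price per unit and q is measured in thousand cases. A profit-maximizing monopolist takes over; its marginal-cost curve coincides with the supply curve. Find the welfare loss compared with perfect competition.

Demand slope = (159.65 − 166.09)/(860 − 216) = −0.01, so p = 168.25 − 0.01q.
Supply slope = (192.8 − 141.28)/(860 − 216) = 0.08, so p = 124 + 0.08q.
Competitive equilibrium: 168.25 − 0.01q = 124 + 0.08q → q* = 491.6667, p* = 163.3333.
Marginal revenue: MR = 168.25 − 0.02q. Set MR = MC: 168.25 − 0.02q = 124 + 0.08q → q_m = 442.5.
Price p_m = 168.25 − 0.01·442.5 = 163.825; MC(q_m) = 124 + 0.08·442.5 = 159.4.
Competitive q* = 491.6667, so Δq = 49.1667; wedge = 163.825 − 159.4 = 4.425.
DWL = ½ × 49.1667 × 4.425 = $108.78 thousand.

$108.78 thousand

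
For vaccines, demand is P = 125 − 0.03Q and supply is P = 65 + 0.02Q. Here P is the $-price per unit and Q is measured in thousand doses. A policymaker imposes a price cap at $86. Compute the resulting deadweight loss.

$562.50 thousand

Competitive equilibrium: 125 − 0.03Q = 65 + 0.02Q → Q* = 1200, P* = 89.
At the ceiling P = 86, quantity supplied = (86 − 65)/0.02 = 1050.
Willingness to pay at Q' = 1050: 125 − 0.03·1050 = 93.5.
ΔQ = 1200 − 1050 = 150; wedge = 93.5 − 86 = 7.5.
Welfare loss = ½ × 150 × 7.5 = $562.50 thousand.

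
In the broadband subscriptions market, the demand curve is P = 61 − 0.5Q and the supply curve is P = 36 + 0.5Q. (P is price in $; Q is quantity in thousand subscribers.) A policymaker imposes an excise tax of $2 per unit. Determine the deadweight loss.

Competitive equilibrium: 61 − 0.5Q = 36 + 0.5Q → Q* = 25, P* = 48.5.
With the tax, the buyer price exceeds the seller price by 2: (61 − 0.5Q) − (36 + 0.5Q) = 2 → Q' = 23.
ΔQ = 25 − 23 = 2; the wedge equals the tax, 2.
Deadweight loss = ½ × 2 × 2 = $2 thousand.

$2 thousand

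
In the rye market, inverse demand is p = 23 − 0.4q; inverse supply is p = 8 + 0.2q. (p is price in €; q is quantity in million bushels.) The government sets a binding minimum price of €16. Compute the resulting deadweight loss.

Competitive equilibrium: 23 − 0.4q = 8 + 0.2q → q* = 25, p* = 13.
At the floor p = 16, quantity demanded = (23 − 16)/0.4 = 17.5.
Sellers' marginal cost at q' = 17.5: 8 + 0.2·17.5 = 11.5.
Δq = 25 − 17.5 = 7.5; wedge = 16 − 11.5 = 4.5.
The triangle = ½ × 7.5 × 4.5 = €16.875 million.

€16.875 million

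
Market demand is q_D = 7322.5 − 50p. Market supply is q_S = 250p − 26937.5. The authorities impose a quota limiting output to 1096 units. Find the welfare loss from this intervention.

In inverse form: demand p = 146.45 − 0.02q, supply p = 107.75 + 0.004q.
Competitive equilibrium: 146.45 − 0.02q = 107.75 + 0.004q → q* = 1612.5, p* = 114.2.
At q = 1096: demand price = 146.45 − 0.02·1096 = 124.53; supply price = 107.75 + 0.004·1096 = 112.134.
Δq = 1612.5 − 1096 = 516.5; wedge = 124.53 − 112.134 = 12.396.
DWL = ½ × 516.5 × 12.396 = 3201.267.

3201.267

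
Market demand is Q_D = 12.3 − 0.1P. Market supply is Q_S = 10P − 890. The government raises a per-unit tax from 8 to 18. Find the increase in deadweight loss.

12.87

In inverse form: demand P = 123 − 10Q, supply P = 89 + 0.1Q.
Competitive equilibrium: 123 − 10Q = 89 + 0.1Q → Q* = 3.3663, P* = 89.3366.
For a per-unit tax t: ΔQ = t/10.1, so DWL = ½·t·(t/10.1) = t²/20.2.
At t = 8: DWL = 3.168. At t = 18: DWL = 16.04.
Increase = 16.04 − 3.168 = 12.87.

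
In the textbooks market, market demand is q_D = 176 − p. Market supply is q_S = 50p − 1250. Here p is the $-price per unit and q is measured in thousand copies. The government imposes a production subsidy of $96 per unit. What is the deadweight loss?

In inverse form: demand p = 176 − q, supply p = 25 + 0.02q.
Competitive equilibrium: 176 − q = 25 + 0.02q → q* = 148.0392, p* = 27.9608.
The subsidy lowers effective supply by 96: p = 0.02q − 71.
New quantity: 176 − q = 0.02q − 71 → q' = 242.1569.
Overproduction Δq = 242.1569 − 148.0392 = 94.1177; wedge = subsidy = 96.
Deadweight loss = ½ × 94.1177 × 96 = $4517.65 thousand.

$4517.65 thousand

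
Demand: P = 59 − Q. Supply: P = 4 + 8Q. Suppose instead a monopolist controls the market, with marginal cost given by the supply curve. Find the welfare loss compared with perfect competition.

1.68

Competitive equilibrium: 59 − Q = 4 + 8Q → Q* = 6.1111, P* = 52.8889.
Marginal revenue: MR = 59 − 2Q. Set MR = MC: 59 − 2Q = 4 + 8Q → Q_m = 5.5.
Price P_m = 59 − 1·5.5 = 53.5; MC(Q_m) = 4 + 8·5.5 = 48.
Competitive Q* = 6.1111, so ΔQ = 0.6111; wedge = 53.5 − 48 = 5.5.
Deadweight loss = ½ × 0.6111 × 5.5 = 1.68.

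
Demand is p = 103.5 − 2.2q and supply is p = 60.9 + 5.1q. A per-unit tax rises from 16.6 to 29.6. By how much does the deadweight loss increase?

Competitive equilibrium: 103.5 − 2.2q = 60.9 + 5.1q → q* = 5.8356, p* = 90.6616.
For a per-unit tax t: Δq = t/7.3, so DWL = ½·t·(t/7.3) = t²/14.6.
At t = 16.6: DWL = 18.874. At t = 29.6: DWL = 60.011.
Increase = 60.011 − 18.874 = 41.14.

41.14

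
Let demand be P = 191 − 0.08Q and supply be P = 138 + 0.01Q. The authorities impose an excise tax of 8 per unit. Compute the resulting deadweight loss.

Competitive equilibrium: 191 − 0.08Q = 138 + 0.01Q → Q* = 588.8889, P* = 143.8889.
With the tax, the buyer price exceeds the seller price by 8: (191 − 0.08Q) − (138 + 0.01Q) = 8 → Q' = 500.
ΔQ = 588.8889 − 500 = 88.8889; the wedge equals the tax, 8.
DWL = ½ × 88.8889 × 8 = 355.56.

355.56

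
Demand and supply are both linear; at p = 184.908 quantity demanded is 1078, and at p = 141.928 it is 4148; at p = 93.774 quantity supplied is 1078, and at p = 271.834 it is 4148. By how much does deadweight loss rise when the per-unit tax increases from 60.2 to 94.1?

36324.79

Demand slope = (141.928 − 184.908)/(4148 − 1078) = −0.014, so p = 200 − 0.014q.
Supply slope = (271.834 − 93.774)/(4148 − 1078) = 0.058, so p = 31.25 + 0.058q.
Competitive equilibrium: 200 − 0.014q = 31.25 + 0.058q → q* = 2343.75, p* = 167.1875.
For a per-unit tax t: Δq = t/0.072, so DWL = ½·t·(t/0.072) = t²/0.144.
At t = 60.2: DWL = 25166.944. At t = 94.1: DWL = 61491.736.
Increase = 61491.736 − 25166.944 = 36324.79.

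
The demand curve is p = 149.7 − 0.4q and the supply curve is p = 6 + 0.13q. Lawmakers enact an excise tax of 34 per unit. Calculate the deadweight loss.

1090.57

Competitive equilibrium: 149.7 − 0.4q = 6 + 0.13q → q* = 271.1321, p* = 41.2472.
With the tax, the buyer price exceeds the seller price by 34: (149.7 − 0.4q) − (6 + 0.13q) = 34 → q' = 206.9811.
Δq = 271.1321 − 206.9811 = 64.151; the wedge equals the tax, 34.
DWL = ½ × 64.151 × 34 = 1090.57.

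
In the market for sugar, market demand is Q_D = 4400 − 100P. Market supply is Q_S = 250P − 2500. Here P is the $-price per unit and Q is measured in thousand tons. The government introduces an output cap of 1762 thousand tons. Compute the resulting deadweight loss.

In inverse form: demand P = 44 − 0.01Q, supply P = 10 + 0.004Q.
Competitive equilibrium: 44 − 0.01Q = 10 + 0.004Q → Q* = 2428.5714, P* = 19.7143.
At Q = 1762: demand price = 44 − 0.01·1762 = 26.38; supply price = 10 + 0.004·1762 = 17.048.
ΔQ = 2428.5714 − 1762 = 666.5714; wedge = 26.38 − 17.048 = 9.332.
Deadweight loss = ½ × 666.5714 × 9.332 = $3110.22 thousand.

$3110.22 thousand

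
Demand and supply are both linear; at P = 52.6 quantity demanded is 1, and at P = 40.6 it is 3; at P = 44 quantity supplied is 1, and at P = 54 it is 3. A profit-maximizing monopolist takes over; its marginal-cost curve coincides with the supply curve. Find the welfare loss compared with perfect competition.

2.18

Demand slope = (40.6 − 52.6)/(3 − 1) = −6, so P = 58.6 − 6Q.
Supply slope = (54 − 44)/(3 − 1) = 5, so P = 39 + 5Q.
Competitive equilibrium: 58.6 − 6Q = 39 + 5Q → Q* = 1.7818, P* = 47.9091.
Marginal revenue: MR = 58.6 − 12Q. Set MR = MC: 58.6 − 12Q = 39 + 5Q → Q_m = 1.1529.
Price P_m = 58.6 − 6·1.1529 = 51.6826; MC(Q_m) = 39 + 5·1.1529 = 44.7645.
Competitive Q* = 1.7818, so ΔQ = 0.6289; wedge = 51.6826 − 44.7645 = 6.9181.
DWL = ½ × 0.6289 × 6.9181 = 2.18.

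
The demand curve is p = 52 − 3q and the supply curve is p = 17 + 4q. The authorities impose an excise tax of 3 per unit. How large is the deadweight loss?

Competitive equilibrium: 52 − 3q = 17 + 4q → q* = 5, p* = 37.
With the tax, the buyer price exceeds the seller price by 3: (52 − 3q) − (17 + 4q) = 3 → q' = 4.5714.
Δq = 5 − 4.5714 = 0.4286; the wedge equals the tax, 3.
Deadweight loss = ½ × 0.4286 × 3 = 0.64.

0.64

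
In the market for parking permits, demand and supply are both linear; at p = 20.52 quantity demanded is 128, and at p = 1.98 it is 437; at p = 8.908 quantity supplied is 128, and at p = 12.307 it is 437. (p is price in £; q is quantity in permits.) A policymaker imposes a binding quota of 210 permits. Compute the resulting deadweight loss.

Demand slope = (1.98 − 20.52)/(437 − 128) = −0.06, so p = 28.2 − 0.06q.
Supply slope = (12.307 − 8.908)/(437 − 128) = 0.011, so p = 7.5 + 0.011q.
Competitive equilibrium: 28.2 − 0.06q = 7.5 + 0.011q → q* = 291.5493, p* = 10.707.
At q = 210: demand price = 28.2 − 0.06·210 = 15.6; supply price = 7.5 + 0.011·210 = 9.81.
Δq = 291.5493 − 210 = 81.5493; wedge = 15.6 − 9.81 = 5.79.
Deadweight loss = ½ × 81.5493 × 5.79 = £236.09.

£236.09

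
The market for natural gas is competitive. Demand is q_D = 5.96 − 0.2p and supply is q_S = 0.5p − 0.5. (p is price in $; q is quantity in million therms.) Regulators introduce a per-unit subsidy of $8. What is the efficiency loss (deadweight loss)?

In inverse form: demand p = 29.8 − 5q, supply p = 1 + 2q.
Competitive equilibrium: 29.8 − 5q = 1 + 2q → q* = 4.1143, p* = 9.2286.
The subsidy lowers effective supply by 8: p = 2q − 7.
New quantity: 29.8 − 5q = 2q − 7 → q' = 5.2571.
Overproduction Δq = 5.2571 − 4.1143 = 1.1428; wedge = subsidy = 8.
The triangle = ½ × 1.1428 × 8 = $4.57 million.

$4.57 million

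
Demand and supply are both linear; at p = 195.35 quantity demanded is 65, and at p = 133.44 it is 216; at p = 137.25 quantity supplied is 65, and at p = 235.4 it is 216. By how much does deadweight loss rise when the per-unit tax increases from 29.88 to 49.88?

Demand slope = (133.44 − 195.35)/(216 − 65) = −0.41, so p = 222 − 0.41q.
Supply slope = (235.4 − 137.25)/(216 − 65) = 0.65, so p = 95 + 0.65q.
Competitive equilibrium: 222 − 0.41q = 95 + 0.65q → q* = 119.8113, p* = 172.8774.
For a per-unit tax t: Δq = t/1.06, so DWL = ½·t·(t/1.06) = t²/2.12.
At t = 29.88: DWL = 421.139. At t = 49.88: DWL = 1173.592.
Increase = 1173.592 − 421.139 = 752.45.

752.45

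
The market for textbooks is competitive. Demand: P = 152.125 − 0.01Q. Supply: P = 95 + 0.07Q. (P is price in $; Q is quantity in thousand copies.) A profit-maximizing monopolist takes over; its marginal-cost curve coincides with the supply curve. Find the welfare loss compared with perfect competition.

$251.80 thousand

Competitive equilibrium: 152.125 − 0.01Q = 95 + 0.07Q → Q* = 714.0625, P* = 144.98438.
Marginal revenue: MR = 152.125 − 0.02Q. Set MR = MC: 152.125 − 0.02Q = 95 + 0.07Q → Q_m = 634.72222.
Price P_m = 152.125 − 0.01·634.72222 = 145.77778; MC(Q_m) = 95 + 0.07·634.72222 = 139.43056.
Competitive Q* = 714.0625, so ΔQ = 79.34028; wedge = 145.77778 − 139.43056 = 6.34722.
The triangle = ½ × 79.34028 × 6.34722 = $251.80 thousand.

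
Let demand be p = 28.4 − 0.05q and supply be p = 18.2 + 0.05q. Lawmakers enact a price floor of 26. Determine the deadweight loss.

Competitive equilibrium: 28.4 − 0.05q = 18.2 + 0.05q → q* = 102, p* = 23.3.
At the floor p = 26, quantity demanded = (28.4 − 26)/0.05 = 48.
Sellers' marginal cost at q' = 48: 18.2 + 0.05·48 = 20.6.
Δq = 102 − 48 = 54; wedge = 26 − 20.6 = 5.4.
Welfare loss = ½ × 54 × 5.4 = 145.80.

145.80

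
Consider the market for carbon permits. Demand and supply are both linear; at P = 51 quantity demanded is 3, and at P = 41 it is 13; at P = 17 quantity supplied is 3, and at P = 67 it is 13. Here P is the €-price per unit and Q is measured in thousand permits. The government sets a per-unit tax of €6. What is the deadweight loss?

Demand slope = (41 − 51)/(13 − 3) = −1, so P = 54 − Q.
Supply slope = (67 − 17)/(13 − 3) = 5, so P = 2 + 5Q.
Competitive equilibrium: 54 − Q = 2 + 5Q → Q* = 8.6667, P* = 45.3333.
With the tax, the buyer price exceeds the seller price by 6: (54 − Q) − (2 + 5Q) = 6 → Q' = 7.6667.
ΔQ = 8.6667 − 7.6667 = 1; the wedge equals the tax, 6.
Deadweight loss = ½ × 1 × 6 = €3 thousand.

€3 thousand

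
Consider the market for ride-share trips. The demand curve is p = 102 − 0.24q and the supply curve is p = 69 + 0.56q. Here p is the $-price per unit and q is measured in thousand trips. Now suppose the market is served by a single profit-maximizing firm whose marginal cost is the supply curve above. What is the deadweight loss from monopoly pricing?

$36.25 thousand

Competitive equilibrium: 102 − 0.24q = 69 + 0.56q → q* = 41.25, p* = 92.1.
Marginal revenue: MR = 102 − 0.48q. Set MR = MC: 102 − 0.48q = 69 + 0.56q → q_m = 31.7308.
Price p_m = 102 − 0.24·31.7308 = 94.3846; MC(q_m) = 69 + 0.56·31.7308 = 86.7692.
Competitive q* = 41.25, so Δq = 9.5192; wedge = 94.3846 − 86.7692 = 7.6154.
Deadweight loss = ½ × 9.5192 × 7.6154 = $36.25 thousand.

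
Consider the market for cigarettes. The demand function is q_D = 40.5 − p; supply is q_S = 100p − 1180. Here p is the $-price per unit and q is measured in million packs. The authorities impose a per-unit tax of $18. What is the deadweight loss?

In inverse form: demand p = 40.5 − q, supply p = 11.8 + 0.01q.
Competitive equilibrium: 40.5 − q = 11.8 + 0.01q → q* = 28.4158, p* = 12.0842.
With the tax, the buyer price exceeds the seller price by 18: (40.5 − q) − (11.8 + 0.01q) = 18 → q' = 10.5941.
Δq = 28.4158 − 10.5941 = 17.8217; the wedge equals the tax, 18.
DWL = ½ × 17.8217 × 18 = $160.40 million.

$160.40 million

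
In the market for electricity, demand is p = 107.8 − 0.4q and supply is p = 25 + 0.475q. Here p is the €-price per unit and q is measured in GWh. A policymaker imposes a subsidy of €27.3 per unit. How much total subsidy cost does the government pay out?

€3435.12

Competitive equilibrium: 107.8 − 0.4q = 25 + 0.475q → q* = 94.6286, p* = 69.9486.
The subsidy lowers effective supply by 27.3: p = 0.475q − 2.3.
New quantity: 107.8 − 0.4q = 0.475q − 2.3 → q' = 125.8286.
Total subsidy cost = 27.3 × 125.8286 = €3435.12.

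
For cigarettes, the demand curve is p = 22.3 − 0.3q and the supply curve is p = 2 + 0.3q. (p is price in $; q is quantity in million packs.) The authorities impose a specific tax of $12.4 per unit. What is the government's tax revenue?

Competitive equilibrium: 22.3 − 0.3q = 2 + 0.3q → q* = 33.8333, p* = 12.15.
With the tax, the buyer price exceeds the seller price by 12.4: (22.3 − 0.3q) − (2 + 0.3q) = 12.4 → q' = 13.1667.
Tax revenue = 12.4 × 13.1667 = $163.27 million.

$163.27 million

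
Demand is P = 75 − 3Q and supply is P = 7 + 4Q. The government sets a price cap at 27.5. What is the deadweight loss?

Competitive equilibrium: 75 − 3Q = 7 + 4Q → Q* = 9.7143, P* = 45.8571.
At the ceiling P = 27.5, quantity supplied = (27.5 − 7)/4 = 5.125.
Willingness to pay at Q' = 5.125: 75 − 3·5.125 = 59.625.
ΔQ = 9.7143 − 5.125 = 4.5893; wedge = 59.625 − 27.5 = 32.125.
The triangle = ½ × 4.5893 × 32.125 = 73.72.

73.72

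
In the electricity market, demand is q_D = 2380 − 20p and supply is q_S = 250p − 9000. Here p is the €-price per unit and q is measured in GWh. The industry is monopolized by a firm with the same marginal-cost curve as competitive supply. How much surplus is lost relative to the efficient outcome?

€14743.68

In inverse form: demand p = 119 − 0.05q, supply p = 36 + 0.004q.
Competitive equilibrium: 119 − 0.05q = 36 + 0.004q → q* = 1537.037037, p* = 42.148148.
Marginal revenue: MR = 119 − 0.1q. Set MR = MC: 119 − 0.1q = 36 + 0.004q → q_m = 798.076923.
Price p_m = 119 − 0.05·798.076923 = 79.096154; MC(q_m) = 36 + 0.004·798.076923 = 39.192308.
Competitive q* = 1537.037037, so Δq = 738.960114; wedge = 79.096154 − 39.192308 = 39.903846.
DWL = ½ × 738.960114 × 39.903846 = €14743.68.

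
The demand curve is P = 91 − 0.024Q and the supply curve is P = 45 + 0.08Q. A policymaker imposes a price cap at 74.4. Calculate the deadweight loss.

Competitive equilibrium: 91 − 0.024Q = 45 + 0.08Q → Q* = 442.3077, P* = 80.3846.
At the ceiling P = 74.4, quantity supplied = (74.4 − 45)/0.08 = 367.5.
Willingness to pay at Q' = 367.5: 91 − 0.024·367.5 = 82.18.
ΔQ = 442.3077 − 367.5 = 74.8077; wedge = 82.18 − 74.4 = 7.78.
Welfare loss = ½ × 74.8077 × 7.78 = 291.

291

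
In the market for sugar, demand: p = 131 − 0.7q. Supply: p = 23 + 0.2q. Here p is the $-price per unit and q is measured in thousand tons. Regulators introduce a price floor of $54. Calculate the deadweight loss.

$45 thousand

Competitive equilibrium: 131 − 0.7q = 23 + 0.2q → q* = 120, p* = 47.
At the floor p = 54, quantity demanded = (131 − 54)/0.7 = 110.
Sellers' marginal cost at q' = 110: 23 + 0.2·110 = 45.
Δq = 120 − 110 = 10; wedge = 54 − 45 = 9.
Welfare loss = ½ × 10 × 9 = $45 thousand.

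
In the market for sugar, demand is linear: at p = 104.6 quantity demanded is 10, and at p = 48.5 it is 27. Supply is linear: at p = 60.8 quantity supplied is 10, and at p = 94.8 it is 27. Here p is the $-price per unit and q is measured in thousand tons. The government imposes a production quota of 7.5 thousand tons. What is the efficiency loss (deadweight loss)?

Demand slope = (48.5 − 104.6)/(27 − 10) = −3.3, so p = 137.6 − 3.3q.
Supply slope = (94.8 − 60.8)/(27 − 10) = 2, so p = 40.8 + 2q.
Competitive equilibrium: 137.6 − 3.3q = 40.8 + 2q → q* = 18.2642, p* = 77.3283.
At q = 7.5: demand price = 137.6 − 3.3·7.5 = 112.85; supply price = 40.8 + 2·7.5 = 55.8.
Δq = 18.2642 − 7.5 = 10.7642; wedge = 112.85 − 55.8 = 57.05.
DWL = ½ × 10.7642 × 57.05 = $307.05 thousand.

$307.05 thousand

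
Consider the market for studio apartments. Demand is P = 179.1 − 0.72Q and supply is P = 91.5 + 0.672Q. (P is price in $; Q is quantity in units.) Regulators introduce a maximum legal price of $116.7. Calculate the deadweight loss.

Competitive equilibrium: 179.1 − 0.72Q = 91.5 + 0.672Q → Q* = 62.931, P* = 133.7897.
At the ceiling P = 116.7, quantity supplied = (116.7 − 91.5)/0.672 = 37.5.
Willingness to pay at Q' = 37.5: 179.1 − 0.72·37.5 = 152.1.
ΔQ = 62.931 − 37.5 = 25.431; wedge = 152.1 − 116.7 = 35.4.
Welfare loss = ½ × 25.431 × 35.4 = $450.13.

$450.13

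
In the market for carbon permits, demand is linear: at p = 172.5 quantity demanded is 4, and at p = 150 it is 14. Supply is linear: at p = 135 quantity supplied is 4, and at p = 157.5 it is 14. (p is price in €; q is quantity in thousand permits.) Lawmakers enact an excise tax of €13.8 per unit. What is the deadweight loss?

Demand slope = (150 − 172.5)/(14 − 4) = −2.25, so p = 181.5 − 2.25q.
Supply slope = (157.5 − 135)/(14 − 4) = 2.25, so p = 126 + 2.25q.
Competitive equilibrium: 181.5 − 2.25q = 126 + 2.25q → q* = 12.3333, p* = 153.75.
With the tax, the buyer price exceeds the seller price by 13.8: (181.5 − 2.25q) − (126 + 2.25q) = 13.8 → q' = 9.2667.
Δq = 12.3333 − 9.2667 = 3.0666; the wedge equals the tax, 13.8.
Welfare loss = ½ × 3.0666 × 13.8 = €21.16 thousand.

€21.16 thousand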